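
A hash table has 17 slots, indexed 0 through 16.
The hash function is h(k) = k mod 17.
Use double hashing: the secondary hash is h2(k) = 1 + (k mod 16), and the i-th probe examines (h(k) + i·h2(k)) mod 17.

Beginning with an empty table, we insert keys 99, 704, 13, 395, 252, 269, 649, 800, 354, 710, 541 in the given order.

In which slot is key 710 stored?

8

99: h=14 → slot 14
704: h=7 → slot 7
13: h=13 → slot 13
395: h=4 → slot 4
252: h=14, h2=13, probe 14,10 → slot 10
269: h=14, h2=14, probe 14,11 → slot 11
649: h=3 → slot 3
800: h=1 → slot 1
354: h=14, h2=3, probe 14,0 → slot 0
710: h=13, h2=7, probe 13,3,10,0,7,14,4,11,1,8 → slot 8
541: h=14, h2=14, probe 14,11,8,5 → slot 5
Table: [354, 800, ., 649, 395, 541, ., 704, 710, ., 252, 269, ., 13, 99, ., .]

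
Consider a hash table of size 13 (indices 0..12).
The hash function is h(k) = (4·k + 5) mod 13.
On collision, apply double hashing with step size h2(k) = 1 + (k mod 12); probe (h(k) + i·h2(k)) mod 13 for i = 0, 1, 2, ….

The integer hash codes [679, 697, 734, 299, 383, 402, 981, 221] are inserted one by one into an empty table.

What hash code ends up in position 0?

981

679: h=4 → slot 4
697: h=11 → slot 11
734: h=3 → slot 3
299: h=5 → slot 5
383: h=3, h2=12, probe 3,2 → slot 2
402: h=1 → slot 1
981: h=3, h2=10, probe 3,0 → slot 0
221: h=5, h2=6, probe 5,11,4,10 → slot 10
Table: [981, 402, 383, 734, 679, 299, _, _, _, _, 221, 697, _]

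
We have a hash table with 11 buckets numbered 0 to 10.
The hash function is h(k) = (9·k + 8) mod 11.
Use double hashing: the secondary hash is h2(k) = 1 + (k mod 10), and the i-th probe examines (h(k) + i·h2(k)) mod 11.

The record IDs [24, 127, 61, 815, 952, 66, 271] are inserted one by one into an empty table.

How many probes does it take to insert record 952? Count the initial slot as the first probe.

24: h=4 -> slot 4
127: h=7 -> slot 7
61: h=7, h2=2, probe 7,9 -> slot 9
815: h=6 -> slot 6
952: h=7, h2=3, probe 7,10 -> slot 10
66: h=8 -> slot 8
271: h=5 -> slot 5
Table: [., ., ., ., 24, 271, 815, 127, 66, 61, 952]

2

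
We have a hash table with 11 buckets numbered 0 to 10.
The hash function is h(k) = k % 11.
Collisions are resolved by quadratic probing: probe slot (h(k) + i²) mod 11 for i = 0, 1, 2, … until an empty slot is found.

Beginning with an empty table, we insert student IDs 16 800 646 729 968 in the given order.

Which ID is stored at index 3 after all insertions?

Insert 16: h=5, slot 5 empty → index 5.
Insert 800: h=8, slot 8 empty → index 8.
Insert 646: h=8, slot 8 occupied → index 9.
Insert 729: h=3, slot 3 empty → index 3.
Insert 968: h=0, slot 0 empty → index 0.
Table: [968, —, —, 729, —, 16, —, —, 800, 646, —]

729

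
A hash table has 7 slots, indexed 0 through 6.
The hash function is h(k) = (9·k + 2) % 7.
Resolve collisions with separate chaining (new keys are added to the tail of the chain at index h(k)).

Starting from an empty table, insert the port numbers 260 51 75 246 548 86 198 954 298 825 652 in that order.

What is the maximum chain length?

5

260 → bucket 4
51 → bucket 6
75 → bucket 5
246 → bucket 4 (collision)
548 → bucket 6 (collision)
86 → bucket 6 (collision)
198 → bucket 6 (collision)
954 → bucket 6 (collision)
298 → bucket 3
825 → bucket 0
652 → bucket 4 (collision)
Final buckets:
0: 825
1: ∅
2: ∅
3: 298
4: 260 -> 246 -> 652
5: 75
6: 51 -> 548 -> 86 -> 198 -> 954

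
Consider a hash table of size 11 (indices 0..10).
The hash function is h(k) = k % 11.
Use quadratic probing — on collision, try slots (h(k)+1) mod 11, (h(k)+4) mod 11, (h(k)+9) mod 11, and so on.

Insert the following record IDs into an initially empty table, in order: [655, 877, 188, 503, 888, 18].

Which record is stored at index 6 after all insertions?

655

655: h=6 → slot 6
877: h=8 → slot 8
188: h=1 → slot 1
503: h=8, probe 8,9 → slot 9
888: h=8, probe 8,9,1,6,2 → slot 2
18: h=7 → slot 7
Table: [_, 188, 888, _, _, _, 655, 18, 877, 503, _]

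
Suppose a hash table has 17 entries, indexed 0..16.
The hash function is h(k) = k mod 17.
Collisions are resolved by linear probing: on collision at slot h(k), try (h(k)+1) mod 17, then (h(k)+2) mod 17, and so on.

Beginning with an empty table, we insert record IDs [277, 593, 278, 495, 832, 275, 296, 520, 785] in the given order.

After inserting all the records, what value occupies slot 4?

785

277: h=5 → slot 5
593: h=15 → slot 15
278: h=6 → slot 6
495: h=2 → slot 2
832: h=16 → slot 16
275: h=3 → slot 3
296: h=7 → slot 7
520: h=10 → slot 10
785: h=3, probe 3,4 → slot 4
Table: [., ., 495, 275, 785, 277, 278, 296, ., ., 520, ., ., ., ., 593, 832]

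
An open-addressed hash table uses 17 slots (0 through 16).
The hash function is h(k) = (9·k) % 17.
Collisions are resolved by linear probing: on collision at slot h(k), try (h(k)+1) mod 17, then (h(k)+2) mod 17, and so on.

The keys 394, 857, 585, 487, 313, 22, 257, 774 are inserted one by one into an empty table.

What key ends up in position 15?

Insert 394: h=10, slot 10 empty → index 10.
Insert 857: h=12, slot 12 empty → index 12.
Insert 585: h=12, slot 12 occupied → index 13.
Insert 487: h=14, slot 14 empty → index 14.
Insert 313: h=12, slots 12,13,14 occupied → index 15.
Insert 22: h=11, slot 11 empty → index 11.
Insert 257: h=1, slot 1 empty → index 1.
Insert 774: h=13, slots 13,14,15 occupied → index 16.
Table: [—, 257, —, —, —, —, —, —, —, —, 394, 22, 857, 585, 487, 313, 774]

313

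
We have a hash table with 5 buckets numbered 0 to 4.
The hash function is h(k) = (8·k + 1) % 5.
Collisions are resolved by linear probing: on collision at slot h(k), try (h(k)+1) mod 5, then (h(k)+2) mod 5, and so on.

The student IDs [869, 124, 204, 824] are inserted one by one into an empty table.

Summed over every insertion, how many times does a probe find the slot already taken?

6

869: h=3 => slot 3
124: h=3, probe 3,4 => slot 4
204: h=3, probe 3,4,0 => slot 0
824: h=3, probe 3,4,0,1 => slot 1
Table: [204, 824, _, 869, 124]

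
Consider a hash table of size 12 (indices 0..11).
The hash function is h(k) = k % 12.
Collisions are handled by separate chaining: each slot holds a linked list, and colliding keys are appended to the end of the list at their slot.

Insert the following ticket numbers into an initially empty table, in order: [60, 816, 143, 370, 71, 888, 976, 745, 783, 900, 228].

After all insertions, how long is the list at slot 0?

5

Insert 60: h=0, bucket 0 empty -> new chain.
Insert 816: h=0, bucket 0 nonempty -> append to chain.
Insert 143: h=11, bucket 11 empty -> new chain.
Insert 370: h=10, bucket 10 empty -> new chain.
Insert 71: h=11, bucket 11 nonempty -> append to chain.
Insert 888: h=0, bucket 0 nonempty -> append to chain.
Insert 976: h=4, bucket 4 empty -> new chain.
Insert 745: h=1, bucket 1 empty -> new chain.
Insert 783: h=3, bucket 3 empty -> new chain.
Insert 900: h=0, bucket 0 nonempty -> append to chain.
Insert 228: h=0, bucket 0 nonempty -> append to chain.
Final buckets:
0: 60 -> 816 -> 888 -> 900 -> 228
1: 745
2: _
3: 783
4: 976
5: _
6: _
7: _
8: _
9: _
10: 370
11: 143 -> 71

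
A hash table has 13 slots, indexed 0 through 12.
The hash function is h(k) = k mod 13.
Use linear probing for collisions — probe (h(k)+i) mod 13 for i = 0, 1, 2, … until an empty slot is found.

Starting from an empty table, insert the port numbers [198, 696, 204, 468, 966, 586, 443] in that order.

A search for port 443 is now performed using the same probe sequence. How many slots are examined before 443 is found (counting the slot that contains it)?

198 hashes to 3; slot 3 is free -> place at 3.
696 hashes to 7; slot 7 is free -> place at 7.
204 hashes to 9; slot 9 is free -> place at 9.
468 hashes to 0; slot 0 is free -> place at 0.
966 hashes to 4; slot 4 is free -> place at 4.
586 hashes to 1; slot 1 is free -> place at 1.
443 hashes to 1; 1 taken -> place at 2.
Table: [468, 586, 443, 198, 966, ∅, ∅, 696, ∅, 204, ∅, ∅, ∅]
Lookup 443: h=1, probe 1,2 → found at 2.

2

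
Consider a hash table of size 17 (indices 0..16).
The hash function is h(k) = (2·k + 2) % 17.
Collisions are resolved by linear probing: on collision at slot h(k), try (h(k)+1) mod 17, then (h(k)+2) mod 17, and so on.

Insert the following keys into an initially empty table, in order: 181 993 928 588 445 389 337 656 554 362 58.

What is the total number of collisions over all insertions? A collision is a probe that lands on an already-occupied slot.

181: h=7 → slot 7
993: h=16 → slot 16
928: h=5 → slot 5
588: h=5, probe 5,6 → slot 6
445: h=8 → slot 8
389: h=15 → slot 15
337: h=13 → slot 13
656: h=5, probe 5,6,7,8,9 → slot 9
554: h=5, probe 5,6,7,8,9,10 → slot 10
362: h=12 → slot 12
58: h=16, probe 16,0 → slot 0
Table: [58, ∅, ∅, ∅, ∅, 928, 588, 181, 445, 656, 554, ∅, 362, 337, ∅, 389, 993]

11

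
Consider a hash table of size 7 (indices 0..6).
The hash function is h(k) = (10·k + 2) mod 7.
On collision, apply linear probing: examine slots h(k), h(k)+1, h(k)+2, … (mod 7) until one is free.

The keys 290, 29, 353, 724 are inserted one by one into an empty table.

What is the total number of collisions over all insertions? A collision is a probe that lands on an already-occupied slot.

5

290 hashes to 4; slot 4 is free => place at 4.
29 hashes to 5; slot 5 is free => place at 5.
353 hashes to 4; 4,5 taken => place at 6.
724 hashes to 4; 4,5,6 taken => place at 0.
Table: [724, ∅, ∅, ∅, 290, 29, 353]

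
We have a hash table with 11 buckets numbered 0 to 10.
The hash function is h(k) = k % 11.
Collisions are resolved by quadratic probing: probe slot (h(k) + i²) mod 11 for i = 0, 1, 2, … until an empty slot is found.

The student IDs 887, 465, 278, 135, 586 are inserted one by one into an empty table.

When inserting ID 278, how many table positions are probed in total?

2

887: h=7 → slot 7
465: h=3 → slot 3
278: h=3, probe 3,4 → slot 4
135: h=3, probe 3,4,7,1 → slot 1
586: h=3, probe 3,4,7,1,8 → slot 8
Table: [—, 135, —, 465, 278, —, —, 887, 586, —, —]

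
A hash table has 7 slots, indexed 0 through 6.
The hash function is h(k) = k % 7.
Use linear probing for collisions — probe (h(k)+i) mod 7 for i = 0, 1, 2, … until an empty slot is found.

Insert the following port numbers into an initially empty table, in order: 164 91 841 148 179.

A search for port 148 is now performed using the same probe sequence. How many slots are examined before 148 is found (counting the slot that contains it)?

2

164: h=3 → slot 3
91: h=0 → slot 0
841: h=1 → slot 1
148: h=1, probe 1,2 → slot 2
179: h=4 → slot 4
Table: [91, 841, 148, 164, 179, ∅, ∅]
Lookup 148: h=1, probe 1,2 → found at 2.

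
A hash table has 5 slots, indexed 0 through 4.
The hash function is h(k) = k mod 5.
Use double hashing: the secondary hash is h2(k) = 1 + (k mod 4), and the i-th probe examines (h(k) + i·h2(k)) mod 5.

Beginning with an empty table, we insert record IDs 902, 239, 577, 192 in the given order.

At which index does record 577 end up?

1

Insert 902: h=2, slot 2 empty → index 2.
Insert 239: h=4, slot 4 empty → index 4.
Insert 577: h=2, h2=2, slots 2,4 occupied → index 1.
Insert 192: h=2, h2=1, slot 2 occupied → index 3.
Table: [—, 577, 902, 192, 239]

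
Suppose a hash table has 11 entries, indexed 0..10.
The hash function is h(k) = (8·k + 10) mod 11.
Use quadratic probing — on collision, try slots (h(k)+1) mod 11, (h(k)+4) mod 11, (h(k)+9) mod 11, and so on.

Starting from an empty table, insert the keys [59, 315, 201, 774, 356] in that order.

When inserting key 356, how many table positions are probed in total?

59 hashes to 9; slot 9 is free -> place at 9.
315 hashes to 0; slot 0 is free -> place at 0.
201 hashes to 1; slot 1 is free -> place at 1.
774 hashes to 9; 9 taken -> place at 10.
356 hashes to 9; 9,10 taken -> place at 2.
Table: [315, 201, 356, ∅, ∅, ∅, ∅, ∅, ∅, 59, 774]

3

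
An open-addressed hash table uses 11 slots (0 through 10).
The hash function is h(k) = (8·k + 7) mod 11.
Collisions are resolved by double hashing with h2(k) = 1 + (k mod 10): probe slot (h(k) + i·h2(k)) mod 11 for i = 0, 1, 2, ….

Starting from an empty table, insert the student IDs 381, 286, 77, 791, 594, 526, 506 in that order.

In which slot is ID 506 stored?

3

Insert 381: h=8, slot 8 empty -> index 8.
Insert 286: h=7, slot 7 empty -> index 7.
Insert 77: h=7, h2=8, slot 7 occupied -> index 4.
Insert 791: h=10, slot 10 empty -> index 10.
Insert 594: h=7, h2=5, slot 7 occupied -> index 1.
Insert 526: h=2, slot 2 empty -> index 2.
Insert 506: h=7, h2=7, slot 7 occupied -> index 3.
Table: [_, 594, 526, 506, 77, _, _, 286, 381, _, 791]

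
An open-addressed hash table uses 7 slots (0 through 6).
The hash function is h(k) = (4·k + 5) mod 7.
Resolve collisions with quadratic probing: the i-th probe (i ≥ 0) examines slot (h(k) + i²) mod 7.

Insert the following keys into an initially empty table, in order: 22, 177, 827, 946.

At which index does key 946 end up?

4

22: h=2 => slot 2
177: h=6 => slot 6
827: h=2, probe 2,3 => slot 3
946: h=2, probe 2,3,6,4 => slot 4
Table: [., ., 22, 827, 946, ., 177]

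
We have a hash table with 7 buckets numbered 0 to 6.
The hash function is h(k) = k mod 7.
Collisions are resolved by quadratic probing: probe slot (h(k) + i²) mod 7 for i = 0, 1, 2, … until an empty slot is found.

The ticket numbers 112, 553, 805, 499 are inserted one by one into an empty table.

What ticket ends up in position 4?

805

Insert 112: h=0, slot 0 empty -> index 0.
Insert 553: h=0, slot 0 occupied -> index 1.
Insert 805: h=0, slots 0,1 occupied -> index 4.
Insert 499: h=2, slot 2 empty -> index 2.
Table: [112, 553, 499, —, 805, —, —]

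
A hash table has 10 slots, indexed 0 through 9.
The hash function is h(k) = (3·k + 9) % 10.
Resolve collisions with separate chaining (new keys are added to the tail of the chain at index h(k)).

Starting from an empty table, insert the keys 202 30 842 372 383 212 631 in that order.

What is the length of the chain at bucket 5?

4

202 → bucket 5
30 → bucket 9
842 → bucket 5 (collision)
372 → bucket 5 (collision)
383 → bucket 8
212 → bucket 5 (collision)
631 → bucket 2
Final buckets:
0: -
1: -
2: 631
3: -
4: -
5: 202 -> 842 -> 372 -> 212
6: -
7: -
8: 383
9: 30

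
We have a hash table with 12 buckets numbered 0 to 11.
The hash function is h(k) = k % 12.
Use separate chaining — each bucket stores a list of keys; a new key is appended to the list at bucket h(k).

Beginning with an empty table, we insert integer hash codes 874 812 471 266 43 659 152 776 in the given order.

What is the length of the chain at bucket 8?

874 -> bucket 10
812 -> bucket 8
471 -> bucket 3
266 -> bucket 2
43 -> bucket 7
659 -> bucket 11
152 -> bucket 8 (collision)
776 -> bucket 8 (collision)
Final buckets:
0: .
1: .
2: 266
3: 471
4: .
5: .
6: .
7: 43
8: 812 -> 152 -> 776
9: .
10: 874
11: 659

3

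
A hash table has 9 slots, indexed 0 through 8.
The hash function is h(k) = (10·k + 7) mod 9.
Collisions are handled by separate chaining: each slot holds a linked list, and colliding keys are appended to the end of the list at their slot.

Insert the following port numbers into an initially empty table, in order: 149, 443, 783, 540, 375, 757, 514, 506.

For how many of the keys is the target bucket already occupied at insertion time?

Insert 149: h=3, bucket 3 empty -> new chain.
Insert 443: h=0, bucket 0 empty -> new chain.
Insert 783: h=7, bucket 7 empty -> new chain.
Insert 540: h=7, bucket 7 nonempty -> append to chain.
Insert 375: h=4, bucket 4 empty -> new chain.
Insert 757: h=8, bucket 8 empty -> new chain.
Insert 514: h=8, bucket 8 nonempty -> append to chain.
Insert 506: h=0, bucket 0 nonempty -> append to chain.
Final buckets:
0: 443 -> 506
1: .
2: .
3: 149
4: 375
5: .
6: .
7: 783 -> 540
8: 757 -> 514

3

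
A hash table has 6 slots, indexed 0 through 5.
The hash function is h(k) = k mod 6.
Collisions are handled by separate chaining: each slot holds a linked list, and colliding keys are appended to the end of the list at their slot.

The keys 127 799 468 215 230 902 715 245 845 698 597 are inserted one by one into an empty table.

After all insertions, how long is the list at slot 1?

3

127 → bucket 1
799 → bucket 1 (collision)
468 → bucket 0
215 → bucket 5
230 → bucket 2
902 → bucket 2 (collision)
715 → bucket 1 (collision)
245 → bucket 5 (collision)
845 → bucket 5 (collision)
698 → bucket 2 (collision)
597 → bucket 3
Final buckets:
0: 468
1: 127 -> 799 -> 715
2: 230 -> 902 -> 698
3: 597
4: _
5: 215 -> 245 -> 845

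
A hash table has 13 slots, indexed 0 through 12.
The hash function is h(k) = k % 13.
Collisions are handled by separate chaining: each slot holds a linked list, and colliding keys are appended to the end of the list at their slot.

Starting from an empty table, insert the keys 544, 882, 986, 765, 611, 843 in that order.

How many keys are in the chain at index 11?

Insert 544: h=11, bucket 11 empty → new chain.
Insert 882: h=11, bucket 11 nonempty → append to chain.
Insert 986: h=11, bucket 11 nonempty → append to chain.
Insert 765: h=11, bucket 11 nonempty → append to chain.
Insert 611: h=0, bucket 0 empty → new chain.
Insert 843: h=11, bucket 11 nonempty → append to chain.
Final buckets:
0: 611
1: .
2: .
3: .
4: .
5: .
6: .
7: .
8: .
9: .
10: .
11: 544 -> 882 -> 986 -> 765 -> 843
12: .

5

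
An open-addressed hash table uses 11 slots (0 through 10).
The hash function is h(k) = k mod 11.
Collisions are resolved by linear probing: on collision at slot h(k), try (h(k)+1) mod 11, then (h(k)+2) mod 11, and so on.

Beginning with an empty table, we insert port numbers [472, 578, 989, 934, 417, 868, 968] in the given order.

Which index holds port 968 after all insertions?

472 hashes to 10; slot 10 is free -> place at 10.
578 hashes to 6; slot 6 is free -> place at 6.
989 hashes to 10; 10 taken -> place at 0.
934 hashes to 10; 10,0 taken -> place at 1.
417 hashes to 10; 10,0,1 taken -> place at 2.
868 hashes to 10; 10,0,1,2 taken -> place at 3.
968 hashes to 0; 0,1,2,3 taken -> place at 4.
Table: [989, 934, 417, 868, 968, —, 578, —, —, —, 472]

4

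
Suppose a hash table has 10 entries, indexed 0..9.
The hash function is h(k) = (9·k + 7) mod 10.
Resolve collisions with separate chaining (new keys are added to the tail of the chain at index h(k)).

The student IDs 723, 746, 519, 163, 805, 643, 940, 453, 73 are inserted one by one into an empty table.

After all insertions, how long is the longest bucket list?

5

Insert 723: h=4, bucket 4 empty -> new chain.
Insert 746: h=1, bucket 1 empty -> new chain.
Insert 519: h=8, bucket 8 empty -> new chain.
Insert 163: h=4, bucket 4 nonempty -> append to chain.
Insert 805: h=2, bucket 2 empty -> new chain.
Insert 643: h=4, bucket 4 nonempty -> append to chain.
Insert 940: h=7, bucket 7 empty -> new chain.
Insert 453: h=4, bucket 4 nonempty -> append to chain.
Insert 73: h=4, bucket 4 nonempty -> append to chain.
Final buckets:
0: _
1: 746
2: 805
3: _
4: 723 -> 163 -> 643 -> 453 -> 73
5: _
6: _
7: 940
8: 519
9: _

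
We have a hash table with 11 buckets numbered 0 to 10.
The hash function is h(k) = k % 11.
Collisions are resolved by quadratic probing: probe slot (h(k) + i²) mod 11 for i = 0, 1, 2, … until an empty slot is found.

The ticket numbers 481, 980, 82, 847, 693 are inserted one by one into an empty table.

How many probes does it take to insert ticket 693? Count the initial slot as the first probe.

481 hashes to 8; slot 8 is free → place at 8.
980 hashes to 1; slot 1 is free → place at 1.
82 hashes to 5; slot 5 is free → place at 5.
847 hashes to 0; slot 0 is free → place at 0.
693 hashes to 0; 0,1 taken → place at 4.
Table: [847, 980, —, —, 693, 82, —, —, 481, —, —]

3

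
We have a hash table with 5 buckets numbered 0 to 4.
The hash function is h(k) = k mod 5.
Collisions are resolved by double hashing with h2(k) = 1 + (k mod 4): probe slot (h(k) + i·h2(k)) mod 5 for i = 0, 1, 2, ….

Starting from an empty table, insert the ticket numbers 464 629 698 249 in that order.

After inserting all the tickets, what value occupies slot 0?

249

Insert 464: h=4, slot 4 empty → index 4.
Insert 629: h=4, h2=2, slot 4 occupied → index 1.
Insert 698: h=3, slot 3 empty → index 3.
Insert 249: h=4, h2=2, slots 4,1,3 occupied → index 0.
Table: [249, 629, -, 698, 464]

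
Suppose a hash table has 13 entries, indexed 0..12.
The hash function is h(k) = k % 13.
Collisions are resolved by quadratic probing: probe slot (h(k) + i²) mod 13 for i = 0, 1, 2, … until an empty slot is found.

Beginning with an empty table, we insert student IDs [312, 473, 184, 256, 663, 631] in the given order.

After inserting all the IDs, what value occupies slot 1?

663

312: h=0 → slot 0
473: h=5 → slot 5
184: h=2 → slot 2
256: h=9 → slot 9
663: h=0, probe 0,1 → slot 1
631: h=7 → slot 7
Table: [312, 663, 184, _, _, 473, _, 631, _, 256, _, _, _]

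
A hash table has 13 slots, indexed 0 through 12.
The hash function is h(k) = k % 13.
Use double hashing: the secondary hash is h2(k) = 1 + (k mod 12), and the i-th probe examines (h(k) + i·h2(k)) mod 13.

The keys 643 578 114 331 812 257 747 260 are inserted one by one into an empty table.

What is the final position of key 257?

643 hashes to 6; slot 6 is free => place at 6.
578 hashes to 6, h2=3; 6 taken => place at 9.
114 hashes to 10; slot 10 is free => place at 10.
331 hashes to 6, h2=8; 6 taken => place at 1.
812 hashes to 6, h2=9; 6 taken => place at 2.
257 hashes to 10, h2=6; 10 taken => place at 3.
747 hashes to 6, h2=4; 6,10,1 taken => place at 5.
260 hashes to 0; slot 0 is free => place at 0.
Table: [260, 331, 812, 257, ., 747, 643, ., ., 578, 114, ., .]

3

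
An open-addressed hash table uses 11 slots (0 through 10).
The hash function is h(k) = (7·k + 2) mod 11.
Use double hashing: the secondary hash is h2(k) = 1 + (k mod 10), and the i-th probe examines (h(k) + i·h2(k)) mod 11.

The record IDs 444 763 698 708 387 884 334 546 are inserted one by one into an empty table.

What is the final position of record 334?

7

Insert 444: h=8, slot 8 empty -> index 8.
Insert 763: h=8, h2=4, slot 8 occupied -> index 1.
Insert 698: h=4, slot 4 empty -> index 4.
Insert 708: h=8, h2=9, slot 8 occupied -> index 6.
Insert 387: h=5, slot 5 empty -> index 5.
Insert 884: h=8, h2=5, slot 8 occupied -> index 2.
Insert 334: h=8, h2=5, slots 8,2 occupied -> index 7.
Insert 546: h=7, h2=7, slot 7 occupied -> index 3.
Table: [-, 763, 884, 546, 698, 387, 708, 334, 444, -, -]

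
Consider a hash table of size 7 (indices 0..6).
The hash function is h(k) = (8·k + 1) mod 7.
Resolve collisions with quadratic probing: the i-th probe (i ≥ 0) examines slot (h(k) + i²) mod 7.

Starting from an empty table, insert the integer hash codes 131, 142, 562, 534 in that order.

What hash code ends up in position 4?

131: h=6 -> slot 6
142: h=3 -> slot 3
562: h=3, probe 3,4 -> slot 4
534: h=3, probe 3,4,0 -> slot 0
Table: [534, ∅, ∅, 142, 562, ∅, 131]

562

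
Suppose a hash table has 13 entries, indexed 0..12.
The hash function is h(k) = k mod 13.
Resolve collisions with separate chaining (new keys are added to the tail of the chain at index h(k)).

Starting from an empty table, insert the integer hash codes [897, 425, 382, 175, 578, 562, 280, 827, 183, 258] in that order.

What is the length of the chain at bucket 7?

897 -> bucket 0
425 -> bucket 9
382 -> bucket 5
175 -> bucket 6
578 -> bucket 6 (collision)
562 -> bucket 3
280 -> bucket 7
827 -> bucket 8
183 -> bucket 1
258 -> bucket 11
Final buckets:
0: 897
1: 183
2: ∅
3: 562
4: ∅
5: 382
6: 175 -> 578
7: 280
8: 827
9: 425
10: ∅
11: 258
12: ∅

1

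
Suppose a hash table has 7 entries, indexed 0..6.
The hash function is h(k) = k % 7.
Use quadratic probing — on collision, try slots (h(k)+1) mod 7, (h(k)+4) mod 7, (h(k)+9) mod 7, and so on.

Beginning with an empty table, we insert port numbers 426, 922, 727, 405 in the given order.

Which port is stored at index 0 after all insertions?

727

426 hashes to 6; slot 6 is free -> place at 6.
922 hashes to 5; slot 5 is free -> place at 5.
727 hashes to 6; 6 taken -> place at 0.
405 hashes to 6; 6,0 taken -> place at 3.
Table: [727, ., ., 405, ., 922, 426]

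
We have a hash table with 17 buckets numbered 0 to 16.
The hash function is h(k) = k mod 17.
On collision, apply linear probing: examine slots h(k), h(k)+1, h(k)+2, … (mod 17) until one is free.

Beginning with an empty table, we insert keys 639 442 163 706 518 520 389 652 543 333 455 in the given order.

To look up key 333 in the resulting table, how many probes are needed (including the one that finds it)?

Insert 639: h=10, slot 10 empty => index 10.
Insert 442: h=0, slot 0 empty => index 0.
Insert 163: h=10, slot 10 occupied => index 11.
Insert 706: h=9, slot 9 empty => index 9.
Insert 518: h=8, slot 8 empty => index 8.
Insert 520: h=10, slots 10,11 occupied => index 12.
Insert 389: h=15, slot 15 empty => index 15.
Insert 652: h=6, slot 6 empty => index 6.
Insert 543: h=16, slot 16 empty => index 16.
Insert 333: h=10, slots 10,11,12 occupied => index 13.
Insert 455: h=13, slot 13 occupied => index 14.
Table: [442, -, -, -, -, -, 652, -, 518, 706, 639, 163, 520, 333, 455, 389, 543]
Lookup 333: h=10, probe 10,11,12,13 → found at 13.

4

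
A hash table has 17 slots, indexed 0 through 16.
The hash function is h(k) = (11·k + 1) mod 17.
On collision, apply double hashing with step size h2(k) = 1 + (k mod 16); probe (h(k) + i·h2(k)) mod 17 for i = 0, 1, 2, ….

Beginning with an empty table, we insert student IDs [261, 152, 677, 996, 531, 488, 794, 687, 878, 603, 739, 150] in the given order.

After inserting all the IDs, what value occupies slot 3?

261 hashes to 16; slot 16 is free -> place at 16.
152 hashes to 7; slot 7 is free -> place at 7.
677 hashes to 2; slot 2 is free -> place at 2.
996 hashes to 9; slot 9 is free -> place at 9.
531 hashes to 11; slot 11 is free -> place at 11.
488 hashes to 14; slot 14 is free -> place at 14.
794 hashes to 14, h2=11; 14 taken -> place at 8.
687 hashes to 10; slot 10 is free -> place at 10.
878 hashes to 3; slot 3 is free -> place at 3.
603 hashes to 4; slot 4 is free -> place at 4.
739 hashes to 4, h2=4; 4,8 taken -> place at 12.
150 hashes to 2, h2=7; 2,9,16 taken -> place at 6.
Table: [_, _, 677, 878, 603, _, 150, 152, 794, 996, 687, 531, 739, _, 488, _, 261]

878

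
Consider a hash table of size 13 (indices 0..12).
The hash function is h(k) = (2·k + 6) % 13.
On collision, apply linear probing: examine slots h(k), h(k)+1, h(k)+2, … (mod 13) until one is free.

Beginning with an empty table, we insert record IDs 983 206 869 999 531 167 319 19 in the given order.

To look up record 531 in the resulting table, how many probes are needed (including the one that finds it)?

4

983 hashes to 9; slot 9 is free -> place at 9.
206 hashes to 2; slot 2 is free -> place at 2.
869 hashes to 2; 2 taken -> place at 3.
999 hashes to 2; 2,3 taken -> place at 4.
531 hashes to 2; 2,3,4 taken -> place at 5.
167 hashes to 2; 2,3,4,5 taken -> place at 6.
319 hashes to 7; slot 7 is free -> place at 7.
19 hashes to 5; 5,6,7 taken -> place at 8.
Table: [_, _, 206, 869, 999, 531, 167, 319, 19, 983, _, _, _]
Lookup 531: h=2, probe 2,3,4,5 → found at 5.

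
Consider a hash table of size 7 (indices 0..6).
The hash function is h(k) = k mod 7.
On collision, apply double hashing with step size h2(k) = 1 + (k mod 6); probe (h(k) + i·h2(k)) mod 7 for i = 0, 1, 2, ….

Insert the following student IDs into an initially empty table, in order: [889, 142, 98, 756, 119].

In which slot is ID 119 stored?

889: h=0 => slot 0
142: h=2 => slot 2
98: h=0, h2=3, probe 0,3 => slot 3
756: h=0, h2=1, probe 0,1 => slot 1
119: h=0, h2=6, probe 0,6 => slot 6
Table: [889, 756, 142, 98, _, _, 119]

6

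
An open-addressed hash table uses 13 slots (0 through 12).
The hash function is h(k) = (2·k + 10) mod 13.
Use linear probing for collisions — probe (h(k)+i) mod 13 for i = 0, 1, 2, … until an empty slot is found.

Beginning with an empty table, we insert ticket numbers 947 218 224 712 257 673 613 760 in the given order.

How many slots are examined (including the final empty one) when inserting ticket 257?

4

947 hashes to 6; slot 6 is free -> place at 6.
218 hashes to 4; slot 4 is free -> place at 4.
224 hashes to 3; slot 3 is free -> place at 3.
712 hashes to 4; 4 taken -> place at 5.
257 hashes to 4; 4,5,6 taken -> place at 7.
673 hashes to 4; 4,5,6,7 taken -> place at 8.
613 hashes to 1; slot 1 is free -> place at 1.
760 hashes to 9; slot 9 is free -> place at 9.
Table: [∅, 613, ∅, 224, 218, 712, 947, 257, 673, 760, ∅, ∅, ∅]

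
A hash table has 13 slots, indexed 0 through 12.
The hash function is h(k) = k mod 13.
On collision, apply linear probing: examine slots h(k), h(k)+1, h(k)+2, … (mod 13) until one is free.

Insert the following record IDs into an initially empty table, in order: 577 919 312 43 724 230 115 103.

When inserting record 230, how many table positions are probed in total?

3

577 hashes to 5; slot 5 is free => place at 5.
919 hashes to 9; slot 9 is free => place at 9.
312 hashes to 0; slot 0 is free => place at 0.
43 hashes to 4; slot 4 is free => place at 4.
724 hashes to 9; 9 taken => place at 10.
230 hashes to 9; 9,10 taken => place at 11.
115 hashes to 11; 11 taken => place at 12.
103 hashes to 12; 12,0 taken => place at 1.
Table: [312, 103, _, _, 43, 577, _, _, _, 919, 724, 230, 115]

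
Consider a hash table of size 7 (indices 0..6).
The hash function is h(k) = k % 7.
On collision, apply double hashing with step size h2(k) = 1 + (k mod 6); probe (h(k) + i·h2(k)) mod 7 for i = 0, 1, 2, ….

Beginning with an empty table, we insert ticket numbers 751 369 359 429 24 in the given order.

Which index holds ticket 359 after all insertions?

1

751 hashes to 2; slot 2 is free -> place at 2.
369 hashes to 5; slot 5 is free -> place at 5.
359 hashes to 2, h2=6; 2 taken -> place at 1.
429 hashes to 2, h2=4; 2 taken -> place at 6.
24 hashes to 3; slot 3 is free -> place at 3.
Table: [_, 359, 751, 24, _, 369, 429]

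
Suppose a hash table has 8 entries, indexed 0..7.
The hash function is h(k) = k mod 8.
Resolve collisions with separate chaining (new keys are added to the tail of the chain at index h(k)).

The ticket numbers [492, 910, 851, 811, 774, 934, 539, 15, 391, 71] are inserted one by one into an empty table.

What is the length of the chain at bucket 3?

3

492 -> bucket 4
910 -> bucket 6
851 -> bucket 3
811 -> bucket 3 (collision)
774 -> bucket 6 (collision)
934 -> bucket 6 (collision)
539 -> bucket 3 (collision)
15 -> bucket 7
391 -> bucket 7 (collision)
71 -> bucket 7 (collision)
Final buckets:
0: -
1: -
2: -
3: 851 -> 811 -> 539
4: 492
5: -
6: 910 -> 774 -> 934
7: 15 -> 391 -> 71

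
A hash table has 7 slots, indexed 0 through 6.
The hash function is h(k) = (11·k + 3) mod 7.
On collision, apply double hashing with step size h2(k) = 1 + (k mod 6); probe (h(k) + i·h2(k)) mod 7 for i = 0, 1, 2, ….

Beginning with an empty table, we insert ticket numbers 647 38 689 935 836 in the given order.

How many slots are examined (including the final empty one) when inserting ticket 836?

4

Insert 647: h=1, slot 1 empty -> index 1.
Insert 38: h=1, h2=3, slot 1 occupied -> index 4.
Insert 689: h=1, h2=6, slot 1 occupied -> index 0.
Insert 935: h=5, slot 5 empty -> index 5.
Insert 836: h=1, h2=3, slots 1,4,0 occupied -> index 3.
Table: [689, 647, ., 836, 38, 935, .]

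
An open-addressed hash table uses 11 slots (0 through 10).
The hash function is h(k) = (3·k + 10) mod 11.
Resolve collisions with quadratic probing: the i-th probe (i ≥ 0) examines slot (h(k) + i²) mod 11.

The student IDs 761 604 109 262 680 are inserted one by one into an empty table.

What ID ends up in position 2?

680

Insert 761: h=5, slot 5 empty → index 5.
Insert 604: h=7, slot 7 empty → index 7.
Insert 109: h=7, slot 7 occupied → index 8.
Insert 262: h=4, slot 4 empty → index 4.
Insert 680: h=4, slots 4,5,8 occupied → index 2.
Table: [_, _, 680, _, 262, 761, _, 604, 109, _, _]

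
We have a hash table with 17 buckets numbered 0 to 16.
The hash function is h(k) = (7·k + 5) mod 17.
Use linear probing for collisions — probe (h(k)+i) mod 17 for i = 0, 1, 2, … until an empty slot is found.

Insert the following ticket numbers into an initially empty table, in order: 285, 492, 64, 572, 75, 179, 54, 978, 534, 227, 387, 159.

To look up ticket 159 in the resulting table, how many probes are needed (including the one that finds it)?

7

285 hashes to 11; slot 11 is free → place at 11.
492 hashes to 15; slot 15 is free → place at 15.
64 hashes to 11; 11 taken → place at 12.
572 hashes to 14; slot 14 is free → place at 14.
75 hashes to 3; slot 3 is free → place at 3.
179 hashes to 0; slot 0 is free → place at 0.
54 hashes to 9; slot 9 is free → place at 9.
978 hashes to 0; 0 taken → place at 1.
534 hashes to 3; 3 taken → place at 4.
227 hashes to 13; slot 13 is free → place at 13.
387 hashes to 11; 11,12,13,14,15 taken → place at 16.
159 hashes to 13; 13,14,15,16,0,1 taken → place at 2.
Table: [179, 978, 159, 75, 534, ., ., ., ., 54, ., 285, 64, 227, 572, 492, 387]
Lookup 159: h=13, probe 13,14,15,16,0,1,2 → found at 2.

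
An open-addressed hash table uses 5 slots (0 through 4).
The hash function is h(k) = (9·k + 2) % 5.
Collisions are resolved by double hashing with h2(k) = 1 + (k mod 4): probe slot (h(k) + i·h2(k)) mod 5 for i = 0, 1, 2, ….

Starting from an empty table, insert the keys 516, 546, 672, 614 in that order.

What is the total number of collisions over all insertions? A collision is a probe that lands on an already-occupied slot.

1

516: h=1 -> slot 1
546: h=1, h2=3, probe 1,4 -> slot 4
672: h=0 -> slot 0
614: h=3 -> slot 3
Table: [672, 516, —, 614, 546]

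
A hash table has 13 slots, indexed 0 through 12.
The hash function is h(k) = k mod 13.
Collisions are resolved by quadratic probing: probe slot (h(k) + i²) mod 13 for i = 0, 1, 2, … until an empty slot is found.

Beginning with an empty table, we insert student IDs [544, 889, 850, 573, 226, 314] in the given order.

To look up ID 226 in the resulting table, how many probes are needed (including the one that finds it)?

3

Insert 544: h=11, slot 11 empty -> index 11.
Insert 889: h=5, slot 5 empty -> index 5.
Insert 850: h=5, slot 5 occupied -> index 6.
Insert 573: h=1, slot 1 empty -> index 1.
Insert 226: h=5, slots 5,6 occupied -> index 9.
Insert 314: h=2, slot 2 empty -> index 2.
Table: [_, 573, 314, _, _, 889, 850, _, _, 226, _, 544, _]
Lookup 226: h=5, probe 5,6,9 → found at 9.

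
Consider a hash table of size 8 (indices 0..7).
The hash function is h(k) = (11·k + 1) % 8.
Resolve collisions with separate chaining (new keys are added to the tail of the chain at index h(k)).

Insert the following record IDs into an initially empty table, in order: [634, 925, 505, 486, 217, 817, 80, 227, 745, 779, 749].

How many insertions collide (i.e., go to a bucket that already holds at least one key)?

5

634 -> bucket 7
925 -> bucket 0
505 -> bucket 4
486 -> bucket 3
217 -> bucket 4 (collision)
817 -> bucket 4 (collision)
80 -> bucket 1
227 -> bucket 2
745 -> bucket 4 (collision)
779 -> bucket 2 (collision)
749 -> bucket 0 (collision)
Final buckets:
0: 925 -> 749
1: 80
2: 227 -> 779
3: 486
4: 505 -> 217 -> 817 -> 745
5: —
6: —
7: 634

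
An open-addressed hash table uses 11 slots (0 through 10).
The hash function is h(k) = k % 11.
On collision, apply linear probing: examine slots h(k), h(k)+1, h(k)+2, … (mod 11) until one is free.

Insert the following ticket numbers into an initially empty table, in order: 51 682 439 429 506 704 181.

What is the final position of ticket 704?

3

51 hashes to 7; slot 7 is free → place at 7.
682 hashes to 0; slot 0 is free → place at 0.
439 hashes to 10; slot 10 is free → place at 10.
429 hashes to 0; 0 taken → place at 1.
506 hashes to 0; 0,1 taken → place at 2.
704 hashes to 0; 0,1,2 taken → place at 3.
181 hashes to 5; slot 5 is free → place at 5.
Table: [682, 429, 506, 704, —, 181, —, 51, —, —, 439]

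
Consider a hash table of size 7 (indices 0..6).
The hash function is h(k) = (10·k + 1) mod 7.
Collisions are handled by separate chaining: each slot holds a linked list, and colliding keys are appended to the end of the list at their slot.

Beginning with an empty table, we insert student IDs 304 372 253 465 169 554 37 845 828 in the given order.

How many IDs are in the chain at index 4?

304 → bucket 3
372 → bucket 4
253 → bucket 4 (collision)
465 → bucket 3 (collision)
169 → bucket 4 (collision)
554 → bucket 4 (collision)
37 → bucket 0
845 → bucket 2
828 → bucket 0 (collision)
Final buckets:
0: 37 -> 828
1: _
2: 845
3: 304 -> 465
4: 372 -> 253 -> 169 -> 554
5: _
6: _

4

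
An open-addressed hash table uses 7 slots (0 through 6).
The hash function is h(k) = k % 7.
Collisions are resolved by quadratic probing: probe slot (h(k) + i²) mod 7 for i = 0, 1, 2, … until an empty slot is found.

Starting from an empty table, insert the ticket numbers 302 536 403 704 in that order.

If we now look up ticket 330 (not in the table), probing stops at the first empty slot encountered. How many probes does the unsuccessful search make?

Insert 302: h=1, slot 1 empty → index 1.
Insert 536: h=4, slot 4 empty → index 4.
Insert 403: h=4, slot 4 occupied → index 5.
Insert 704: h=4, slots 4,5,1 occupied → index 6.
Table: [., 302, ., ., 536, 403, 704]
Lookup 330: h=1, probe 1,2 → slot 2 empty, not found.

2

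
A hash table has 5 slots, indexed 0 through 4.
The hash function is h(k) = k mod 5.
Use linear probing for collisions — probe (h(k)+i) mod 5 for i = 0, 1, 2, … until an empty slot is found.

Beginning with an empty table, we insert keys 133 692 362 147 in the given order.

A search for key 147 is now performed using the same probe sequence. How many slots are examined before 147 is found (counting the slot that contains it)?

4

133: h=3 → slot 3
692: h=2 → slot 2
362: h=2, probe 2,3,4 → slot 4
147: h=2, probe 2,3,4,0 → slot 0
Table: [147, —, 692, 133, 362]
Lookup 147: h=2, probe 2,3,4,0 → found at 0.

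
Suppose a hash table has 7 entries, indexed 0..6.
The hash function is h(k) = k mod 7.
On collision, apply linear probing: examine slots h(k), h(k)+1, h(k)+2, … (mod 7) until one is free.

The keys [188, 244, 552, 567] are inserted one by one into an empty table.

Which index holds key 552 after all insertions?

Insert 188: h=6, slot 6 empty => index 6.
Insert 244: h=6, slot 6 occupied => index 0.
Insert 552: h=6, slots 6,0 occupied => index 1.
Insert 567: h=0, slots 0,1 occupied => index 2.
Table: [244, 552, 567, _, _, _, 188]

1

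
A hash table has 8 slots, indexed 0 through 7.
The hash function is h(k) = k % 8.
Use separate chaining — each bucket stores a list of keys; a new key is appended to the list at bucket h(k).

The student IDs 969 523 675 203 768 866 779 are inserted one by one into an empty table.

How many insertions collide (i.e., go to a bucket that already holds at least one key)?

3

Insert 969: h=1, bucket 1 empty -> new chain.
Insert 523: h=3, bucket 3 empty -> new chain.
Insert 675: h=3, bucket 3 nonempty -> append to chain.
Insert 203: h=3, bucket 3 nonempty -> append to chain.
Insert 768: h=0, bucket 0 empty -> new chain.
Insert 866: h=2, bucket 2 empty -> new chain.
Insert 779: h=3, bucket 3 nonempty -> append to chain.
Final buckets:
0: 768
1: 969
2: 866
3: 523 -> 675 -> 203 -> 779
4: ∅
5: ∅
6: ∅
7: ∅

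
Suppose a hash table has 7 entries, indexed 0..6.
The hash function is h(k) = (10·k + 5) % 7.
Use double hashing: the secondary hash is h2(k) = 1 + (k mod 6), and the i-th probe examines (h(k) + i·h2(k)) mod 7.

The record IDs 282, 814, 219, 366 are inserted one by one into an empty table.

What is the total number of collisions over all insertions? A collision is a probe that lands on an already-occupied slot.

282: h=4 -> slot 4
814: h=4, h2=5, probe 4,2 -> slot 2
219: h=4, h2=4, probe 4,1 -> slot 1
366: h=4, h2=1, probe 4,5 -> slot 5
Table: [., 219, 814, ., 282, 366, .]

3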